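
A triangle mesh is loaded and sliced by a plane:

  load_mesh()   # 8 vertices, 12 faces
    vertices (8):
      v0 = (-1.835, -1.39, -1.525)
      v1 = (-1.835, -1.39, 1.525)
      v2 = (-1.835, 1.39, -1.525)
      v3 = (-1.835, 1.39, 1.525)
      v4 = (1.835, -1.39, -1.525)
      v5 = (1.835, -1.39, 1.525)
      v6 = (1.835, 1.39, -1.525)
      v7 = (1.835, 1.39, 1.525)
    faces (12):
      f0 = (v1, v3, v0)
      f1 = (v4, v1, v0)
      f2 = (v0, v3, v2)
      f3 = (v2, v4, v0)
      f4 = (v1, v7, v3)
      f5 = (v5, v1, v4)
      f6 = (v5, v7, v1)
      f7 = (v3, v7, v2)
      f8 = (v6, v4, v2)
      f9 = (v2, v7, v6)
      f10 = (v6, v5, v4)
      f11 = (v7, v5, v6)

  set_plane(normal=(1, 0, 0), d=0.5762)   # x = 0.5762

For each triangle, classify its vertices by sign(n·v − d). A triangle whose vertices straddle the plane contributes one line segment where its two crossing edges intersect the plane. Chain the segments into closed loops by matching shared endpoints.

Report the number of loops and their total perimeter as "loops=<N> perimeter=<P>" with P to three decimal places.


loops=1 perimeter=11.660

Straddling triangles (8 of 12):
  (v4,v1,v0) [+--] → (0.5762, -1.39, -0.478858)–(0.5762, -1.39, -1.525)  len=1.0461
  (v2,v4,v0) [-+-] → (0.5762, -0.436468, -1.525)–(0.5762, -1.39, -1.525)  len=0.9535
  (v1,v7,v3) [-+-] → (0.5762, 0.436468, 1.525)–(0.5762, 1.39, 1.525)  len=0.9535
  (v5,v1,v4) [+-+] → (0.5762, -1.39, 1.525)–(0.5762, -1.39, -0.478858)  len=2.0039
  (v5,v7,v1) [++-] → (0.5762, 0.436468, 1.525)–(0.5762, -1.39, 1.525)  len=1.8265
  (v3,v7,v2) [-+-] → (0.5762, 1.39, 1.525)–(0.5762, 1.39, 0.478858)  len=1.0461
  (v6,v4,v2) [++-] → (0.5762, -0.436468, -1.525)–(0.5762, 1.39, -1.525)  len=1.8265
  (v2,v7,v6) [-++] → (0.5762, 1.39, 0.478858)–(0.5762, 1.39, -1.525)  len=2.0039

Chained into 1 loop(s):
  loop 1: 8 segments, perimeter = 11.6600
Total perimeter = 11.660


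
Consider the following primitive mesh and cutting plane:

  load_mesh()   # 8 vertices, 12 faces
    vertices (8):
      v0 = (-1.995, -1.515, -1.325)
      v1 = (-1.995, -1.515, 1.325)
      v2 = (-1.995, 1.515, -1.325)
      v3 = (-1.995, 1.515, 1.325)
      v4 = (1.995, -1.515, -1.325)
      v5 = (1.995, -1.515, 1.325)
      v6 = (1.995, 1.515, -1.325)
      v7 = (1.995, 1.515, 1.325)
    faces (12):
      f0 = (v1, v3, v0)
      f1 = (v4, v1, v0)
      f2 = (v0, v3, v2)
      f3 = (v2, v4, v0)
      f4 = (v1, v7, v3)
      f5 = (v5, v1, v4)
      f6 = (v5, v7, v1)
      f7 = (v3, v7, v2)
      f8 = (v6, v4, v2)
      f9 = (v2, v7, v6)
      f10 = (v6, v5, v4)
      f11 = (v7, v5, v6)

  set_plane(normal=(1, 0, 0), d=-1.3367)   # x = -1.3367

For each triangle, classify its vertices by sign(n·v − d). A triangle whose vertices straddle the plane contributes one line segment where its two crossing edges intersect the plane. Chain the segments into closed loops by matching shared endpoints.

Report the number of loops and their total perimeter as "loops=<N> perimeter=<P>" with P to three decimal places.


loops=1 perimeter=11.360

Straddling triangles (8 of 12):
  (v4,v1,v0) [+--] → (-1.3367, -1.515, 0.887783)–(-1.3367, -1.515, -1.325)  len=2.2128
  (v2,v4,v0) [-+-] → (-1.3367, 1.01509, -1.325)–(-1.3367, -1.515, -1.325)  len=2.5301
  (v1,v7,v3) [-+-] → (-1.3367, -1.01509, 1.325)–(-1.3367, 1.515, 1.325)  len=2.5301
  (v5,v1,v4) [+-+] → (-1.3367, -1.515, 1.325)–(-1.3367, -1.515, 0.887783)  len=0.4372
  (v5,v7,v1) [++-] → (-1.3367, -1.01509, 1.325)–(-1.3367, -1.515, 1.325)  len=0.4999
  (v3,v7,v2) [-+-] → (-1.3367, 1.515, 1.325)–(-1.3367, 1.515, -0.887783)  len=2.2128
  (v6,v4,v2) [++-] → (-1.3367, 1.01509, -1.325)–(-1.3367, 1.515, -1.325)  len=0.4999
  (v2,v7,v6) [-++] → (-1.3367, 1.515, -0.887783)–(-1.3367, 1.515, -1.325)  len=0.4372

Chained into 1 loop(s):
  loop 1: 8 segments, perimeter = 11.3600
Total perimeter = 11.360


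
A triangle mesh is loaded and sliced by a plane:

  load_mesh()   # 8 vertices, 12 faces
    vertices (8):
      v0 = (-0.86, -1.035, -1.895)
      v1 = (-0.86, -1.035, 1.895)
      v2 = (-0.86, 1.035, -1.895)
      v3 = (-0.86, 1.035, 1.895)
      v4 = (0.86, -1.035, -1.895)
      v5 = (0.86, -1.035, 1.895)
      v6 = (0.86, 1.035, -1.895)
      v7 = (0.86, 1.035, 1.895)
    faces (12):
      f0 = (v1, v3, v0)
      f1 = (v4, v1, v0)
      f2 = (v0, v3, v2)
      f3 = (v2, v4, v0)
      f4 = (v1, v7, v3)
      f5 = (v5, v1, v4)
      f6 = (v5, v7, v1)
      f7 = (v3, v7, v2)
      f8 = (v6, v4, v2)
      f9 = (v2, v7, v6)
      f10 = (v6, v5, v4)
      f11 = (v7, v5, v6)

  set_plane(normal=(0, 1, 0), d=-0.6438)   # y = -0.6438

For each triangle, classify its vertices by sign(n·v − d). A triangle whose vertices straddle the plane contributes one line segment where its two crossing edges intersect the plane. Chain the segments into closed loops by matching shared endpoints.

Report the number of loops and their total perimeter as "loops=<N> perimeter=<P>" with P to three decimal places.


Straddling triangles (8 of 12):
  (v1,v3,v0) [-+-] → (-0.86, -0.6438, 1.895)–(-0.86, -0.6438, -1.17874)  len=3.0737
  (v0,v3,v2) [-++] → (-0.86, -0.6438, -1.17874)–(-0.86, -0.6438, -1.895)  len=0.7163
  (v2,v4,v0) [+--] → (0.534945, -0.6438, -1.895)–(-0.86, -0.6438, -1.895)  len=1.3949
  (v1,v7,v3) [-++] → (-0.534945, -0.6438, 1.895)–(-0.86, -0.6438, 1.895)  len=0.3251
  (v5,v7,v1) [-+-] → (0.86, -0.6438, 1.895)–(-0.534945, -0.6438, 1.895)  len=1.3949
  (v6,v4,v2) [+-+] → (0.86, -0.6438, -1.895)–(0.534945, -0.6438, -1.895)  len=0.3251
  (v6,v5,v4) [+--] → (0.86, -0.6438, 1.17874)–(0.86, -0.6438, -1.895)  len=3.0737
  (v7,v5,v6) [+-+] → (0.86, -0.6438, 1.895)–(0.86, -0.6438, 1.17874)  len=0.7163

Chained into 1 loop(s):
  loop 1: 8 segments, perimeter = 11.0200
Total perimeter = 11.020

loops=1 perimeter=11.020


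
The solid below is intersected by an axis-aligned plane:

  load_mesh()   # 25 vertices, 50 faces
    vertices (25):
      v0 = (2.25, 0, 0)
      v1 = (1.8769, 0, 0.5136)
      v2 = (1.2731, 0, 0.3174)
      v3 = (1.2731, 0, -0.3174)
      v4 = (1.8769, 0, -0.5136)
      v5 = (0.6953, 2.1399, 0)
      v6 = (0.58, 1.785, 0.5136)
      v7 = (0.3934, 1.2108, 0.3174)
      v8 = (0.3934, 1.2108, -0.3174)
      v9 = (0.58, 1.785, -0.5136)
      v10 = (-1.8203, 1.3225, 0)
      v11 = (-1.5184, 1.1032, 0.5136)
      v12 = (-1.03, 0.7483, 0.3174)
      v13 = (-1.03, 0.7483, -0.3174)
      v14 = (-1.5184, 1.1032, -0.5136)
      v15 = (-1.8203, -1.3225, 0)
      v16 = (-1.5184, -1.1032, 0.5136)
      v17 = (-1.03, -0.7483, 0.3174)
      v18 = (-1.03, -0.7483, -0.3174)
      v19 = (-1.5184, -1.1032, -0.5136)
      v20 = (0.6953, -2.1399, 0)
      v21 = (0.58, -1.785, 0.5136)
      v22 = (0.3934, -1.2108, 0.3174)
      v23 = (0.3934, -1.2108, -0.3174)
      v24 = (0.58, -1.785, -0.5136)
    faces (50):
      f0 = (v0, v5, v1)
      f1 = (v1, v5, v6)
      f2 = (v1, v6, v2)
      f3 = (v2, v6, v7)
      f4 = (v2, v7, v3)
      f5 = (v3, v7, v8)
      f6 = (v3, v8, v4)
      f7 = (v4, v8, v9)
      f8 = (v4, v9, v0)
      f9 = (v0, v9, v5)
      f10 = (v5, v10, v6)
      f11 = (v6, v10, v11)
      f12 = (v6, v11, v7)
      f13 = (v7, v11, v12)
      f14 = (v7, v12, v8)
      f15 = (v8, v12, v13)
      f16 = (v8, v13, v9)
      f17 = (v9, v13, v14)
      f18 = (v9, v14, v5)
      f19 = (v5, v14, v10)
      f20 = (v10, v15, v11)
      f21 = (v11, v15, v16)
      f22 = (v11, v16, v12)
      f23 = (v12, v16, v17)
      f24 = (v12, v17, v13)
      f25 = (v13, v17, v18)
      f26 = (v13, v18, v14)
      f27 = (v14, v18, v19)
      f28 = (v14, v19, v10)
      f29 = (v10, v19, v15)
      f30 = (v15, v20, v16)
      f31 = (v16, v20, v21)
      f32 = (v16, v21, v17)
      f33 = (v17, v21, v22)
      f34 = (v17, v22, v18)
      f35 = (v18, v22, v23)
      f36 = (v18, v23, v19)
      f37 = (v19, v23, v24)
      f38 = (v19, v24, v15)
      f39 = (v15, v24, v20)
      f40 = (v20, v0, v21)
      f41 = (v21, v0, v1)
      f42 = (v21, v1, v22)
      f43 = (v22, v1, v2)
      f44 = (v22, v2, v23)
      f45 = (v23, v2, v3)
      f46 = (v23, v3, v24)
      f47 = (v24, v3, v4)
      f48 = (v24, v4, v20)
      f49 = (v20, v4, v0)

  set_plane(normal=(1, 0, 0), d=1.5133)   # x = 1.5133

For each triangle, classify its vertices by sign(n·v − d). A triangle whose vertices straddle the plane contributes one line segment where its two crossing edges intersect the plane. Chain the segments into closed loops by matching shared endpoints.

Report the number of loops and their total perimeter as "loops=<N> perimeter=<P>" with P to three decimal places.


loops=1 perimeter=4.962

Straddling triangles (14 of 50):
  (v0,v5,v1) [+-+] → (1.5133, 1.014, 0)–(1.5133, 0.658486, 0.355556)  len=0.5028
  (v1,v5,v6) [+--] → (1.5133, 0.658486, 0.355556)–(1.5133, 0.500444, 0.5136)  len=0.2235
  (v1,v6,v2) [+--] → (1.5133, 0.500444, 0.5136)–(1.5133, 0, 0.395451)  len=0.5142
  (v3,v8,v4) [--+] → (1.5133, 0.296762, -0.465512)–(1.5133, 0, -0.395451)  len=0.3049
  (v4,v8,v9) [+--] → (1.5133, 0.296762, -0.465512)–(1.5133, 0.500444, -0.5136)  len=0.2093
  (v4,v9,v0) [+-+] → (1.5133, 0.500444, -0.5136)–(1.5133, 0.787431, -0.226568)  len=0.4059
  (v0,v9,v5) [+--] → (1.5133, 0.787431, -0.226568)–(1.5133, 1.014, 0)  len=0.3204
  (v20,v0,v21) [-+-] → (1.5133, -1.014, 0)–(1.5133, -0.787431, 0.226568)  len=0.3204
  (v21,v0,v1) [-++] → (1.5133, -0.787431, 0.226568)–(1.5133, -0.500444, 0.5136)  len=0.4059
  (v21,v1,v22) [-+-] → (1.5133, -0.500444, 0.5136)–(1.5133, -0.296762, 0.465512)  len=0.2093
  (v22,v1,v2) [-+-] → (1.5133, -0.296762, 0.465512)–(1.5133, 0, 0.395451)  len=0.3049
  (v24,v3,v4) [--+] → (1.5133, 0, -0.395451)–(1.5133, -0.500444, -0.5136)  len=0.5142
  (v24,v4,v20) [-+-] → (1.5133, -0.500444, -0.5136)–(1.5133, -0.658486, -0.355556)  len=0.2235
  (v20,v4,v0) [-++] → (1.5133, -0.658486, -0.355556)–(1.5133, -1.014, 0)  len=0.5028

Chained into 1 loop(s):
  loop 1: 14 segments, perimeter = 4.9620
Total perimeter = 4.962


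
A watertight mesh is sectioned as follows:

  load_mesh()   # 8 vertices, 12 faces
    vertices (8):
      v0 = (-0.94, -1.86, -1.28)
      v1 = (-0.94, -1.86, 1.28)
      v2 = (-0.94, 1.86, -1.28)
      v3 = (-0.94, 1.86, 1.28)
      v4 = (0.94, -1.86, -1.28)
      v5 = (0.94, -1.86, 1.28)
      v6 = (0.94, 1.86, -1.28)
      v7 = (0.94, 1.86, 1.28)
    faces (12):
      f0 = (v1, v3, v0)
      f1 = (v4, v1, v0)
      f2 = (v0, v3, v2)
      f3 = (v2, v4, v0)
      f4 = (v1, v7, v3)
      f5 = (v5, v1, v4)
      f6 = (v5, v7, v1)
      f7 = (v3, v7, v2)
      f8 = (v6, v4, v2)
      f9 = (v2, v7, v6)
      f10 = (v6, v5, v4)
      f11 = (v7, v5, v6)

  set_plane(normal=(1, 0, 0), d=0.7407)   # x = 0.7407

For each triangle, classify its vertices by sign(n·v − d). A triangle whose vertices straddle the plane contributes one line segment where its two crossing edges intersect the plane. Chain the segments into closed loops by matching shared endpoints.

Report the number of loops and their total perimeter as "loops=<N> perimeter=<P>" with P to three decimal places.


Straddling triangles (8 of 12):
  (v4,v1,v0) [+--] → (0.7407, -1.86, -1.00861)–(0.7407, -1.86, -1.28)  len=0.2714
  (v2,v4,v0) [-+-] → (0.7407, -1.46564, -1.28)–(0.7407, -1.86, -1.28)  len=0.3944
  (v1,v7,v3) [-+-] → (0.7407, 1.46564, 1.28)–(0.7407, 1.86, 1.28)  len=0.3944
  (v5,v1,v4) [+-+] → (0.7407, -1.86, 1.28)–(0.7407, -1.86, -1.00861)  len=2.2886
  (v5,v7,v1) [++-] → (0.7407, 1.46564, 1.28)–(0.7407, -1.86, 1.28)  len=3.3256
  (v3,v7,v2) [-+-] → (0.7407, 1.86, 1.28)–(0.7407, 1.86, 1.00861)  len=0.2714
  (v6,v4,v2) [++-] → (0.7407, -1.46564, -1.28)–(0.7407, 1.86, -1.28)  len=3.3256
  (v2,v7,v6) [-++] → (0.7407, 1.86, 1.00861)–(0.7407, 1.86, -1.28)  len=2.2886

Chained into 1 loop(s):
  loop 1: 8 segments, perimeter = 12.5600
Total perimeter = 12.560

loops=1 perimeter=12.560


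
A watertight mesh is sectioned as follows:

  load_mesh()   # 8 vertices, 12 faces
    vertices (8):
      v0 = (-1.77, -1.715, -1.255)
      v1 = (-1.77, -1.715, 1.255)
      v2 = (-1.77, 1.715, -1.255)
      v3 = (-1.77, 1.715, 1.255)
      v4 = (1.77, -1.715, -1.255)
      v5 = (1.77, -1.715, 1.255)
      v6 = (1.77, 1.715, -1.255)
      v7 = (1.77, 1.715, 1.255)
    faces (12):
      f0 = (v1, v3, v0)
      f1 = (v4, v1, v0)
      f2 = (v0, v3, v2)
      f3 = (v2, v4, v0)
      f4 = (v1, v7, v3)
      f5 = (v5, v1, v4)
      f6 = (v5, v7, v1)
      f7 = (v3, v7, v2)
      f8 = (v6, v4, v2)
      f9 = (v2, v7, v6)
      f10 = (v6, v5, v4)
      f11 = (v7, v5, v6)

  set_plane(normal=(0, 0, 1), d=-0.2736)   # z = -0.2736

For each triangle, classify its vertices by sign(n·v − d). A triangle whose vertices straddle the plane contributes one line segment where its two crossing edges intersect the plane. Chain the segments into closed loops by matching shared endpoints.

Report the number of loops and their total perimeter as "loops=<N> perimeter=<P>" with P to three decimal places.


Straddling triangles (8 of 12):
  (v1,v3,v0) [++-] → (-1.77, -0.373884, -0.2736)–(-1.77, -1.715, -0.2736)  len=1.3411
  (v4,v1,v0) [-+-] → (0.385874, -1.715, -0.2736)–(-1.77, -1.715, -0.2736)  len=2.1559
  (v0,v3,v2) [-+-] → (-1.77, -0.373884, -0.2736)–(-1.77, 1.715, -0.2736)  len=2.0889
  (v5,v1,v4) [++-] → (0.385874, -1.715, -0.2736)–(1.77, -1.715, -0.2736)  len=1.3841
  (v3,v7,v2) [++-] → (-0.385874, 1.715, -0.2736)–(-1.77, 1.715, -0.2736)  len=1.3841
  (v2,v7,v6) [-+-] → (-0.385874, 1.715, -0.2736)–(1.77, 1.715, -0.2736)  len=2.1559
  (v6,v5,v4) [-+-] → (1.77, 0.373884, -0.2736)–(1.77, -1.715, -0.2736)  len=2.0889
  (v7,v5,v6) [++-] → (1.77, 0.373884, -0.2736)–(1.77, 1.715, -0.2736)  len=1.3411

Chained into 1 loop(s):
  loop 1: 8 segments, perimeter = 13.9400
Total perimeter = 13.940

loops=1 perimeter=13.940


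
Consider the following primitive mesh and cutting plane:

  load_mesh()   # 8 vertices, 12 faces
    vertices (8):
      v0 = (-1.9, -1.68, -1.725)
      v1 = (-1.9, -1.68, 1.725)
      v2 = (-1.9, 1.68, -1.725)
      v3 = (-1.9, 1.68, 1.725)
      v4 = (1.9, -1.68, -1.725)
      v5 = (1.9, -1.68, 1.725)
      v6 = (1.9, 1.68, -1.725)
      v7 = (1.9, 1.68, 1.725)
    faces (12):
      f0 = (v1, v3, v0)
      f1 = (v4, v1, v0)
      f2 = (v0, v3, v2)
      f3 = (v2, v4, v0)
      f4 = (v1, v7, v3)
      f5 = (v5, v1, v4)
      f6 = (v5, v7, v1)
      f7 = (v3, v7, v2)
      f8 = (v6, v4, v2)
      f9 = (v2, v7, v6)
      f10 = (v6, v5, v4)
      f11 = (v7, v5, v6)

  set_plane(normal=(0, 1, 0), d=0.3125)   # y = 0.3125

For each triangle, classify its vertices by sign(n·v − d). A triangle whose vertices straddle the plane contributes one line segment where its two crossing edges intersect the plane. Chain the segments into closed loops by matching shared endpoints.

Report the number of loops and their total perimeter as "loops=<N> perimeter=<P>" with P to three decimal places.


loops=1 perimeter=14.500

Straddling triangles (8 of 12):
  (v1,v3,v0) [-+-] → (-1.9, 0.3125, 1.725)–(-1.9, 0.3125, 0.320871)  len=1.4041
  (v0,v3,v2) [-++] → (-1.9, 0.3125, 0.320871)–(-1.9, 0.3125, -1.725)  len=2.0459
  (v2,v4,v0) [+--] → (-0.353423, 0.3125, -1.725)–(-1.9, 0.3125, -1.725)  len=1.5466
  (v1,v7,v3) [-++] → (0.353423, 0.3125, 1.725)–(-1.9, 0.3125, 1.725)  len=2.2534
  (v5,v7,v1) [-+-] → (1.9, 0.3125, 1.725)–(0.353423, 0.3125, 1.725)  len=1.5466
  (v6,v4,v2) [+-+] → (1.9, 0.3125, -1.725)–(-0.353423, 0.3125, -1.725)  len=2.2534
  (v6,v5,v4) [+--] → (1.9, 0.3125, -0.320871)–(1.9, 0.3125, -1.725)  len=1.4041
  (v7,v5,v6) [+-+] → (1.9, 0.3125, 1.725)–(1.9, 0.3125, -0.320871)  len=2.0459

Chained into 1 loop(s):
  loop 1: 8 segments, perimeter = 14.5000
Total perimeter = 14.500


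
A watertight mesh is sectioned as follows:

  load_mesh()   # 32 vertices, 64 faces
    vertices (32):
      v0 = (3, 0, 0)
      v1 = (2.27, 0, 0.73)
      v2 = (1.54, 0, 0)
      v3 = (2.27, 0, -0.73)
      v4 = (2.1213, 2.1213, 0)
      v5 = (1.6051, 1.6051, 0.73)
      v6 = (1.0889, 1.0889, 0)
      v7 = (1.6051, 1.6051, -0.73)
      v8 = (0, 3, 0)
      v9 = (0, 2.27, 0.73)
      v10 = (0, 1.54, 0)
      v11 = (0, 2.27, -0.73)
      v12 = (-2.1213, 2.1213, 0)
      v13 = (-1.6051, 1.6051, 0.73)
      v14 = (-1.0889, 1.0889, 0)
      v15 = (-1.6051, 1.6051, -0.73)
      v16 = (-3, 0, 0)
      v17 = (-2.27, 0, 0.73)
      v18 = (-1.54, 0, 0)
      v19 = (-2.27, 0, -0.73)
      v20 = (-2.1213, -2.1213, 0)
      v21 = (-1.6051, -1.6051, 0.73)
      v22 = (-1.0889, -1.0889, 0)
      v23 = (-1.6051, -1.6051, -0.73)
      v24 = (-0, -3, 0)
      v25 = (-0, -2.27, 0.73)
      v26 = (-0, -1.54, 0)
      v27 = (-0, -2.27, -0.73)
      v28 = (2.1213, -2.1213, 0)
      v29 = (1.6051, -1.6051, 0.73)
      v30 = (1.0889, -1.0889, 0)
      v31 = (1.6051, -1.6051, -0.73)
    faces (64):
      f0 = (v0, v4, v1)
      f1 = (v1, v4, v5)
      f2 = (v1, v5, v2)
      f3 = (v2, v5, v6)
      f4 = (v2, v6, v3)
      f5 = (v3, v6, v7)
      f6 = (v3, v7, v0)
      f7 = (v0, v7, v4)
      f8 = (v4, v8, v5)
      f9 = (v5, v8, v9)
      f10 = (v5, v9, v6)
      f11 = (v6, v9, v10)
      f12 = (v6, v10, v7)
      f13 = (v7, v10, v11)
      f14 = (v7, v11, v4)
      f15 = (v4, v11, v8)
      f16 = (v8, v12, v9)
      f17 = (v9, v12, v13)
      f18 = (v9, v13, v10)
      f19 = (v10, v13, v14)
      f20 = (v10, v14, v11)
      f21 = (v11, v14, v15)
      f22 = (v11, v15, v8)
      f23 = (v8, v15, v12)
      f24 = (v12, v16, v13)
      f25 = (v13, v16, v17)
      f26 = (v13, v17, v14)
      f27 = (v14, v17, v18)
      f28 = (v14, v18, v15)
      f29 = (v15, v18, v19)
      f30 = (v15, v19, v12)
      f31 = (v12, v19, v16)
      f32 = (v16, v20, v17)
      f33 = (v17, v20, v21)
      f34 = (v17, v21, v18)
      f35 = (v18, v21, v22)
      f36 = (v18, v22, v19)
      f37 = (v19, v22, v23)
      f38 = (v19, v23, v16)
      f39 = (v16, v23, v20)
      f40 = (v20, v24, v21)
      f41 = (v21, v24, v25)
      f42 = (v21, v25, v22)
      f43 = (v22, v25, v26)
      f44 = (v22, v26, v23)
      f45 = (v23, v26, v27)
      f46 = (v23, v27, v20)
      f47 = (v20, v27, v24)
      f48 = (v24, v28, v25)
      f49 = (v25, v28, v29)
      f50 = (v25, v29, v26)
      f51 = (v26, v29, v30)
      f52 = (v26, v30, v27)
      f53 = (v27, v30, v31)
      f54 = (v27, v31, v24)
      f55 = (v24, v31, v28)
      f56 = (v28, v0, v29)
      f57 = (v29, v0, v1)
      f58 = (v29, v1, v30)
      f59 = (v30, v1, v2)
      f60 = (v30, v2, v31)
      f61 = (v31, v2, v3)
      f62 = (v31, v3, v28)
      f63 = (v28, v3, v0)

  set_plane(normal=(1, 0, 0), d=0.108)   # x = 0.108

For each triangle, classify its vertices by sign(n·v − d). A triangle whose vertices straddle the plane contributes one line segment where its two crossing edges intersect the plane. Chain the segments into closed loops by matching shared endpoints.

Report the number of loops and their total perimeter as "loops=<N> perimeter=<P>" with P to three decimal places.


loops=2 perimeter=8.259

Straddling triangles (16 of 64):
  (v4,v8,v5) [+-+] → (0.108, 2.95526, 0)–(0.108, 2.90614, 0.0491184)  len=0.0695
  (v5,v8,v9) [+--] → (0.108, 2.90614, 0.0491184)–(0.108, 2.22526, 0.73)  len=0.9629
  (v5,v9,v6) [+-+] → (0.108, 2.22526, 0.73)–(0.108, 2.15286, 0.657597)  len=0.1024
  (v6,v9,v10) [+--] → (0.108, 2.15286, 0.657597)–(0.108, 1.49526, 0)  len=0.9300
  (v6,v10,v7) [+-+] → (0.108, 1.49526, 0)–(0.108, 1.54438, -0.0491184)  len=0.0695
  (v7,v10,v11) [+--] → (0.108, 1.54438, -0.0491184)–(0.108, 2.22526, -0.73)  len=0.9629
  (v7,v11,v4) [+-+] → (0.108, 2.22526, -0.73)–(0.108, 2.26243, -0.692834)  len=0.0526
  (v4,v11,v8) [+--] → (0.108, 2.26243, -0.692834)–(0.108, 2.95526, 0)  len=0.9798
  (v24,v28,v25) [-+-] → (0.108, -2.95526, 0)–(0.108, -2.26243, 0.692834)  len=0.9798
  (v25,v28,v29) [-++] → (0.108, -2.26243, 0.692834)–(0.108, -2.22526, 0.73)  len=0.0526
  (v25,v29,v26) [-+-] → (0.108, -2.22526, 0.73)–(0.108, -1.54438, 0.0491184)  len=0.9629
  (v26,v29,v30) [-++] → (0.108, -1.54438, 0.0491184)–(0.108, -1.49526, 0)  len=0.0695
  (v26,v30,v27) [-+-] → (0.108, -1.49526, 0)–(0.108, -2.15286, -0.657597)  len=0.9300
  (v27,v30,v31) [-++] → (0.108, -2.15286, -0.657597)–(0.108, -2.22526, -0.73)  len=0.1024
  (v27,v31,v24) [-+-] → (0.108, -2.22526, -0.73)–(0.108, -2.90614, -0.0491184)  len=0.9629
  (v24,v31,v28) [-++] → (0.108, -2.90614, -0.0491184)–(0.108, -2.95526, 0)  len=0.0695

Chained into 2 loop(s):
  loop 1: 8 segments, perimeter = 4.1295
  loop 2: 8 segments, perimeter = 4.1295
Total perimeter = 8.259


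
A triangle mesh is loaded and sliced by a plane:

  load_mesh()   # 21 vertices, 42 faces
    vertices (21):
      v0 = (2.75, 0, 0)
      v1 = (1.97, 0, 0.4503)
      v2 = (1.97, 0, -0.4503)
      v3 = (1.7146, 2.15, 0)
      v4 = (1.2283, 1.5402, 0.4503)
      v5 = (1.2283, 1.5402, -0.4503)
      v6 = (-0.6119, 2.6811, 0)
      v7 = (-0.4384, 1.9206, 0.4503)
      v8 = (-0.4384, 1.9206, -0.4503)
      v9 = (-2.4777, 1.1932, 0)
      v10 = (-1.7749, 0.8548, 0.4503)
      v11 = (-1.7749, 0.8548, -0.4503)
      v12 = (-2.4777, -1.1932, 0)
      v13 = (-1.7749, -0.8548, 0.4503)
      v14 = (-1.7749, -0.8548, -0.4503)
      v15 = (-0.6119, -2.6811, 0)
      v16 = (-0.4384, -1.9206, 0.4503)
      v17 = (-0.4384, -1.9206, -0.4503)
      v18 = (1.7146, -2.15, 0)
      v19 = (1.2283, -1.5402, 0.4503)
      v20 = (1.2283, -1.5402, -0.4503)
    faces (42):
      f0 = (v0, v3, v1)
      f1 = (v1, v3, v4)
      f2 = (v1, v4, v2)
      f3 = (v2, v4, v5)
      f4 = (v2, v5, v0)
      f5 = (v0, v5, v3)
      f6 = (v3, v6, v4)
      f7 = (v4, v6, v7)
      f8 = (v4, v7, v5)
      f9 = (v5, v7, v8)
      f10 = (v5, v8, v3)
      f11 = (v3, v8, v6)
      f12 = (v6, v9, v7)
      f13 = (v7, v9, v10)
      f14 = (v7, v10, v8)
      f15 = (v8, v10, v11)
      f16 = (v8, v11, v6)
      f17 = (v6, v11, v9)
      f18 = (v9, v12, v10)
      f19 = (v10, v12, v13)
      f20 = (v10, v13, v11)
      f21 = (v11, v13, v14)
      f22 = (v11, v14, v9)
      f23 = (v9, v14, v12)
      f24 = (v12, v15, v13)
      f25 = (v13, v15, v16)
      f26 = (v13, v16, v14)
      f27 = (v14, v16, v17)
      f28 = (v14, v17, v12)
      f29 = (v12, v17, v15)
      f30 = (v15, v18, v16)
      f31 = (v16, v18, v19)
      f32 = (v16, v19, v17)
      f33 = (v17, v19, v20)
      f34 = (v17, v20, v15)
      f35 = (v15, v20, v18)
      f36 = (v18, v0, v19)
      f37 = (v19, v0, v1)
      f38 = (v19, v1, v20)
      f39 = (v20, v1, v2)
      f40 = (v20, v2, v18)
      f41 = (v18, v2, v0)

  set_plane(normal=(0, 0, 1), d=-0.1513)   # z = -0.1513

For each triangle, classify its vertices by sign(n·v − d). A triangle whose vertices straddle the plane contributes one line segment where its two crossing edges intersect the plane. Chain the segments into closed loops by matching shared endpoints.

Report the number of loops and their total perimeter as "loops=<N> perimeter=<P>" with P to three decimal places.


loops=2 perimeter=27.079

Straddling triangles (28 of 42):
  (v1,v4,v2) [++-] → (1.72375, 0.511348, -0.1513)–(1.97, 0, -0.1513)  len=0.5676
  (v2,v4,v5) [-+-] → (1.72375, 0.511348, -0.1513)–(1.2283, 1.5402, -0.1513)  len=1.1419
  (v2,v5,v0) [--+] → (2.23871, 0.517504, -0.1513)–(2.48792, 0, -0.1513)  len=0.5744
  (v0,v5,v3) [+-+] → (2.23871, 0.517504, -0.1513)–(1.5512, 1.94511, -0.1513)  len=1.5845
  (v4,v7,v5) [++-] → (0.674954, 1.66649, -0.1513)–(1.2283, 1.5402, -0.1513)  len=0.5676
  (v5,v7,v8) [-+-] → (0.674954, 1.66649, -0.1513)–(-0.4384, 1.9206, -0.1513)  len=1.1420
  (v5,v8,v3) [--+] → (0.991196, 2.07292, -0.1513)–(1.5512, 1.94511, -0.1513)  len=0.5744
  (v3,v8,v6) [+-+] → (0.991196, 2.07292, -0.1513)–(-0.553604, 2.42557, -0.1513)  len=1.5845
  (v7,v10,v8) [++-] → (-0.882119, 1.56675, -0.1513)–(-0.4384, 1.9206, -0.1513)  len=0.5675
  (v8,v10,v11) [-+-] → (-0.882119, 1.56675, -0.1513)–(-1.7749, 0.8548, -0.1513)  len=1.1419
  (v8,v11,v6) [--+] → (-1.00267, 2.06747, -0.1513)–(-0.553604, 2.42557, -0.1513)  len=0.5744
  (v6,v11,v9) [+-+] → (-1.00267, 2.06747, -0.1513)–(-2.24156, 1.0795, -0.1513)  len=1.5846
  (v10,v13,v11) [++-] → (-1.7749, 0.287211, -0.1513)–(-1.7749, 0.8548, -0.1513)  len=0.5676
  (v11,v13,v14) [-+-] → (-1.7749, 0.287211, -0.1513)–(-1.7749, -0.8548, -0.1513)  len=1.1420
  (v11,v14,v9) [--+] → (-2.24156, 0.505076, -0.1513)–(-2.24156, 1.0795, -0.1513)  len=0.5744
  (v9,v14,v12) [+-+] → (-2.24156, 0.505076, -0.1513)–(-2.24156, -1.0795, -0.1513)  len=1.5846
  (v13,v16,v14) [++-] → (-1.33118, -1.20865, -0.1513)–(-1.7749, -0.8548, -0.1513)  len=0.5675
  (v14,v16,v17) [-+-] → (-1.33118, -1.20865, -0.1513)–(-0.4384, -1.9206, -0.1513)  len=1.1419
  (v14,v17,v12) [--+] → (-1.7925, -1.43761, -0.1513)–(-2.24156, -1.0795, -0.1513)  len=0.5744
  (v12,v17,v15) [+-+] → (-1.7925, -1.43761, -0.1513)–(-0.553604, -2.42557, -0.1513)  len=1.5846
  (v16,v19,v17) [++-] → (0.114946, -1.79431, -0.1513)–(-0.4384, -1.9206, -0.1513)  len=0.5676
  (v17,v19,v20) [-+-] → (0.114946, -1.79431, -0.1513)–(1.2283, -1.5402, -0.1513)  len=1.1420
  (v17,v20,v15) [--+] → (0.00640393, -2.29776, -0.1513)–(-0.553604, -2.42557, -0.1513)  len=0.5744
  (v15,v20,v18) [+-+] → (0.00640393, -2.29776, -0.1513)–(1.5512, -1.94511, -0.1513)  len=1.5845
  (v19,v1,v20) [++-] → (1.47455, -1.02885, -0.1513)–(1.2283, -1.5402, -0.1513)  len=0.5676
  (v20,v1,v2) [-+-] → (1.47455, -1.02885, -0.1513)–(1.97, 0, -0.1513)  len=1.1419
  (v20,v2,v18) [--+] → (1.80041, -1.4276, -0.1513)–(1.5512, -1.94511, -0.1513)  len=0.5744
  (v18,v2,v0) [+-+] → (1.80041, -1.4276, -0.1513)–(2.48792, 0, -0.1513)  len=1.5845

Chained into 2 loop(s):
  loop 1: 14 segments, perimeter = 11.9666
  loop 2: 14 segments, perimeter = 15.1126
Total perimeter = 27.079


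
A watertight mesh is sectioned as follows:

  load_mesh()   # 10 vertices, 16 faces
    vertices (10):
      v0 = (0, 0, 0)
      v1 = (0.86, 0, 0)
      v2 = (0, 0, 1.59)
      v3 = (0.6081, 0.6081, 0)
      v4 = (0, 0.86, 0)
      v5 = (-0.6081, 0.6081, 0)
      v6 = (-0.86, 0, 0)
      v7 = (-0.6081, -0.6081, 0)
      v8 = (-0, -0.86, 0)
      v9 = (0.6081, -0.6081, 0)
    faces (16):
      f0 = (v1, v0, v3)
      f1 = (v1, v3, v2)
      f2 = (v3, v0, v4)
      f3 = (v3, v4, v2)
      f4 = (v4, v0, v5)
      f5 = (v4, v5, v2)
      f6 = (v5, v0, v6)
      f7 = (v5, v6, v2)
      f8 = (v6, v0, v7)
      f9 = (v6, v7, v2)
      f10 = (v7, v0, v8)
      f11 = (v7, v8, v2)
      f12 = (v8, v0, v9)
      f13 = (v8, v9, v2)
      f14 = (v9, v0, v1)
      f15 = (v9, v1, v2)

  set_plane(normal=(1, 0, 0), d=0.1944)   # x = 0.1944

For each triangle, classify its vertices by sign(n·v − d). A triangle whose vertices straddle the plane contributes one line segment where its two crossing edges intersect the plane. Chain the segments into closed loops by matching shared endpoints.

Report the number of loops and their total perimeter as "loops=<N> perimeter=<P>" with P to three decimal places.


Straddling triangles (8 of 16):
  (v1,v0,v3) [+-+] → (0.1944, 0, 0)–(0.1944, 0.1944, 0)  len=0.1944
  (v1,v3,v2) [++-] → (0.1944, 0.1944, 1.0817)–(0.1944, 0, 1.23059)  len=0.2449
  (v3,v0,v4) [+--] → (0.1944, 0.1944, 0)–(0.1944, 0.779472, 0)  len=0.5851
  (v3,v4,v2) [+--] → (0.1944, 0.779472, 0)–(0.1944, 0.1944, 1.0817)  len=1.2298
  (v8,v0,v9) [--+] → (0.1944, -0.1944, 0)–(0.1944, -0.779472, 0)  len=0.5851
  (v8,v9,v2) [-+-] → (0.1944, -0.779472, 0)–(0.1944, -0.1944, 1.0817)  len=1.2298
  (v9,v0,v1) [+-+] → (0.1944, -0.1944, 0)–(0.1944, 0, 0)  len=0.1944
  (v9,v1,v2) [++-] → (0.1944, 0, 1.23059)–(0.1944, -0.1944, 1.0817)  len=0.2449

Chained into 1 loop(s):
  loop 1: 8 segments, perimeter = 4.5083
Total perimeter = 4.508

loops=1 perimeter=4.508


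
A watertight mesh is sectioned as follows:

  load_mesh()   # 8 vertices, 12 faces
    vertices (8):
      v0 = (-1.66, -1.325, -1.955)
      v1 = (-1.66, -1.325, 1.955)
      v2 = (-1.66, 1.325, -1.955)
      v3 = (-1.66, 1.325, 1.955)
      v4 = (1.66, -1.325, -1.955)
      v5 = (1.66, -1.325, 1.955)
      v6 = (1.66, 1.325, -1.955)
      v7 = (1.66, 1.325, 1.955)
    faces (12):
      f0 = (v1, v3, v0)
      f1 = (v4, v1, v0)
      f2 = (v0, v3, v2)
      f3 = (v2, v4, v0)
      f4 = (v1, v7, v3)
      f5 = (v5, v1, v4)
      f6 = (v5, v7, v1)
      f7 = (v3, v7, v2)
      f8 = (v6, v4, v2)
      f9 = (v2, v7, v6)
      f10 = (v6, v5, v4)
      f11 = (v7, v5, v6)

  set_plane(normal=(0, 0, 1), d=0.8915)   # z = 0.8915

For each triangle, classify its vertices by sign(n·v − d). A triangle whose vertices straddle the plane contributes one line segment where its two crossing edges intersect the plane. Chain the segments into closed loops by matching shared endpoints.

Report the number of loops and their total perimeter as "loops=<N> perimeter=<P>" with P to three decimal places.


Straddling triangles (8 of 12):
  (v1,v3,v0) [++-] → (-1.66, 0.604214, 0.8915)–(-1.66, -1.325, 0.8915)  len=1.9292
  (v4,v1,v0) [-+-] → (-0.756977, -1.325, 0.8915)–(-1.66, -1.325, 0.8915)  len=0.9030
  (v0,v3,v2) [-+-] → (-1.66, 0.604214, 0.8915)–(-1.66, 1.325, 0.8915)  len=0.7208
  (v5,v1,v4) [++-] → (-0.756977, -1.325, 0.8915)–(1.66, -1.325, 0.8915)  len=2.4170
  (v3,v7,v2) [++-] → (0.756977, 1.325, 0.8915)–(-1.66, 1.325, 0.8915)  len=2.4170
  (v2,v7,v6) [-+-] → (0.756977, 1.325, 0.8915)–(1.66, 1.325, 0.8915)  len=0.9030
  (v6,v5,v4) [-+-] → (1.66, -0.604214, 0.8915)–(1.66, -1.325, 0.8915)  len=0.7208
  (v7,v5,v6) [++-] → (1.66, -0.604214, 0.8915)–(1.66, 1.325, 0.8915)  len=1.9292

Chained into 1 loop(s):
  loop 1: 8 segments, perimeter = 11.9400
Total perimeter = 11.940

loops=1 perimeter=11.940


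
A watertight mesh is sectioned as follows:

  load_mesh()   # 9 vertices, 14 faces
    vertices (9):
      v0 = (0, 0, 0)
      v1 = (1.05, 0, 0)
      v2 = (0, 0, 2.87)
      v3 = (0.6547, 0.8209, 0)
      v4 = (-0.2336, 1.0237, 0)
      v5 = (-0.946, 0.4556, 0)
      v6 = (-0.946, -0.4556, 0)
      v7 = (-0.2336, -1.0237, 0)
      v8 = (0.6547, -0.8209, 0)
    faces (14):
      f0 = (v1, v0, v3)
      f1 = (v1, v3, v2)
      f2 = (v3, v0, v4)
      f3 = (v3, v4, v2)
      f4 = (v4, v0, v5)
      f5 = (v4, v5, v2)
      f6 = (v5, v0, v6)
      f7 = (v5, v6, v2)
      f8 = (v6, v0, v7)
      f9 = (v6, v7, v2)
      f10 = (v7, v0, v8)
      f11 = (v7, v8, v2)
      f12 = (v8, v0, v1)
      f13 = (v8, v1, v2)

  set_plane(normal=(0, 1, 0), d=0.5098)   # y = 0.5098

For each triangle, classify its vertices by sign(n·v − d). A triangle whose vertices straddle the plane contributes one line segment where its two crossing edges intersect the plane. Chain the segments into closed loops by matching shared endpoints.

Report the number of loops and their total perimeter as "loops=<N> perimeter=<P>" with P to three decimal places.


loops=1 perimeter=5.101

Straddling triangles (6 of 14):
  (v1,v0,v3) [--+] → (0.406586, 0.5098, 0)–(0.804509, 0.5098, 0)  len=0.3979
  (v1,v3,v2) [-+-] → (0.804509, 0.5098, 0)–(0.406586, 0.5098, 1.08766)  len=1.1582
  (v3,v0,v4) [+-+] → (0.406586, 0.5098, 0)–(-0.116332, 0.5098, 0)  len=0.5229
  (v3,v4,v2) [++-] → (-0.116332, 0.5098, 1.44075)–(0.406586, 0.5098, 1.08766)  len=0.6310
  (v4,v0,v5) [+--] → (-0.116332, 0.5098, 0)–(-0.878033, 0.5098, 0)  len=0.7617
  (v4,v5,v2) [+--] → (-0.878033, 0.5098, 0)–(-0.116332, 0.5098, 1.44075)  len=1.6297

Chained into 1 loop(s):
  loop 1: 6 segments, perimeter = 5.1014
Total perimeter = 5.101


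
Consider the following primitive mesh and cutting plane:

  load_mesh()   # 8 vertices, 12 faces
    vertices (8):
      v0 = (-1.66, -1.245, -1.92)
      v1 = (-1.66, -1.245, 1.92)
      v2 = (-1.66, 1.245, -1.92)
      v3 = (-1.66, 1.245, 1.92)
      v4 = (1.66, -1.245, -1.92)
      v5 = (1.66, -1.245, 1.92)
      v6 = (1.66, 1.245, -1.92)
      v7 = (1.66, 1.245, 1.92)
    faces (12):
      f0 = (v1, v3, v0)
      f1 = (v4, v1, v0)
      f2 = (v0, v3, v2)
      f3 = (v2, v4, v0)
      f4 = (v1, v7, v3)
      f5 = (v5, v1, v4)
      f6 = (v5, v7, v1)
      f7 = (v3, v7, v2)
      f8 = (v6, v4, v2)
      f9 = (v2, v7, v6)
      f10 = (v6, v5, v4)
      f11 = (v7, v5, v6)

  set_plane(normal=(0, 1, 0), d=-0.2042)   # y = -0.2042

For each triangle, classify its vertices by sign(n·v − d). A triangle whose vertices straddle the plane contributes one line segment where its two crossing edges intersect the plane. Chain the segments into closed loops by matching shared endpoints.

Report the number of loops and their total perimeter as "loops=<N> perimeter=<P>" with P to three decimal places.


loops=1 perimeter=14.320

Straddling triangles (8 of 12):
  (v1,v3,v0) [-+-] → (-1.66, -0.2042, 1.92)–(-1.66, -0.2042, -0.314911)  len=2.2349
  (v0,v3,v2) [-++] → (-1.66, -0.2042, -0.314911)–(-1.66, -0.2042, -1.92)  len=1.6051
  (v2,v4,v0) [+--] → (0.272267, -0.2042, -1.92)–(-1.66, -0.2042, -1.92)  len=1.9323
  (v1,v7,v3) [-++] → (-0.272267, -0.2042, 1.92)–(-1.66, -0.2042, 1.92)  len=1.3877
  (v5,v7,v1) [-+-] → (1.66, -0.2042, 1.92)–(-0.272267, -0.2042, 1.92)  len=1.9323
  (v6,v4,v2) [+-+] → (1.66, -0.2042, -1.92)–(0.272267, -0.2042, -1.92)  len=1.3877
  (v6,v5,v4) [+--] → (1.66, -0.2042, 0.314911)–(1.66, -0.2042, -1.92)  len=2.2349
  (v7,v5,v6) [+-+] → (1.66, -0.2042, 1.92)–(1.66, -0.2042, 0.314911)  len=1.6051

Chained into 1 loop(s):
  loop 1: 8 segments, perimeter = 14.3200
Total perimeter = 14.320


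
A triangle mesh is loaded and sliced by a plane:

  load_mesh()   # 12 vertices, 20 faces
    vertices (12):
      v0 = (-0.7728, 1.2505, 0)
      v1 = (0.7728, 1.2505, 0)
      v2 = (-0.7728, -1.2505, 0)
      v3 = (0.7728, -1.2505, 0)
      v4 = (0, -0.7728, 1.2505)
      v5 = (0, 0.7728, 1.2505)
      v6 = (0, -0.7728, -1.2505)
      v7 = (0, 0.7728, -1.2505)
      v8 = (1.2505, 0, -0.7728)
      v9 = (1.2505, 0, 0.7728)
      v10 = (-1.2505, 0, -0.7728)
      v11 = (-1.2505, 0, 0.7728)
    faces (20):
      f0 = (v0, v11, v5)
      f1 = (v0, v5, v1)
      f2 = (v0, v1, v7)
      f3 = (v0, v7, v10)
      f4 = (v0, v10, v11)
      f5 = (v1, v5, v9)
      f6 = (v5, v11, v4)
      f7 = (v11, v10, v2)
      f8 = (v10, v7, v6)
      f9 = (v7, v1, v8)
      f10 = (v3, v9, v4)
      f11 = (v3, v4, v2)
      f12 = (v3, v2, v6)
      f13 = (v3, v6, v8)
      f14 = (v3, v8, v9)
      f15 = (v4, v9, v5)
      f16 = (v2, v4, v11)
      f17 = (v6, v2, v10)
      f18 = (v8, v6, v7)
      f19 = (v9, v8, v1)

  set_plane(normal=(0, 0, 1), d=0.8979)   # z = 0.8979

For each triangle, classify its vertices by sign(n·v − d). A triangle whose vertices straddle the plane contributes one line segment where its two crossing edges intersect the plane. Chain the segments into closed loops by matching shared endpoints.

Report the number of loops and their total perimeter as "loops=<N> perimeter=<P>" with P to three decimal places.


Straddling triangles (8 of 20):
  (v0,v11,v5) [--+] → (-0.923019, 0.202381, 0.8979)–(-0.217904, 0.907496, 0.8979)  len=0.9972
  (v0,v5,v1) [-+-] → (-0.217904, 0.907496, 0.8979)–(0.217904, 0.907496, 0.8979)  len=0.4358
  (v1,v5,v9) [-+-] → (0.217904, 0.907496, 0.8979)–(0.923019, 0.202381, 0.8979)  len=0.9972
  (v5,v11,v4) [+-+] → (-0.923019, 0.202381, 0.8979)–(-0.923019, -0.202381, 0.8979)  len=0.4048
  (v3,v9,v4) [--+] → (0.923019, -0.202381, 0.8979)–(0.217904, -0.907496, 0.8979)  len=0.9972
  (v3,v4,v2) [-+-] → (0.217904, -0.907496, 0.8979)–(-0.217904, -0.907496, 0.8979)  len=0.4358
  (v4,v9,v5) [+-+] → (0.923019, -0.202381, 0.8979)–(0.923019, 0.202381, 0.8979)  len=0.4048
  (v2,v4,v11) [-+-] → (-0.217904, -0.907496, 0.8979)–(-0.923019, -0.202381, 0.8979)  len=0.9972

Chained into 1 loop(s):
  loop 1: 8 segments, perimeter = 5.6699
Total perimeter = 5.670

loops=1 perimeter=5.670


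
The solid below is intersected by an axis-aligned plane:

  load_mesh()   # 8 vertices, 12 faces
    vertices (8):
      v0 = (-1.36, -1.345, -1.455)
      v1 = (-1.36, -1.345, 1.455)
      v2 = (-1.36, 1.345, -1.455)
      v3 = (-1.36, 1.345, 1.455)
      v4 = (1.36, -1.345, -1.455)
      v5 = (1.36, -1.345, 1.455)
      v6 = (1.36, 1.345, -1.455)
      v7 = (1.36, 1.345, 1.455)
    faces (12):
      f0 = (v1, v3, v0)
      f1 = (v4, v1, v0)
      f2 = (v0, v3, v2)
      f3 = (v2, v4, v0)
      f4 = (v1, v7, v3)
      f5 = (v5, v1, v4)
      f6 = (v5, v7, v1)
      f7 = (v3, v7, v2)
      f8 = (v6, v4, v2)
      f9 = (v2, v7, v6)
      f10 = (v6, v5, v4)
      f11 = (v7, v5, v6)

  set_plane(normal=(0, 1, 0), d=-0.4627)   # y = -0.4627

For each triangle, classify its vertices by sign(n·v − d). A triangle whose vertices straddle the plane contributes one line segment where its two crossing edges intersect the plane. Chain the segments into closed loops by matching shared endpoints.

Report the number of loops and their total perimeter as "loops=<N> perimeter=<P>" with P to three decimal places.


Straddling triangles (8 of 12):
  (v1,v3,v0) [-+-] → (-1.36, -0.4627, 1.455)–(-1.36, -0.4627, -0.500542)  len=1.9555
  (v0,v3,v2) [-++] → (-1.36, -0.4627, -0.500542)–(-1.36, -0.4627, -1.455)  len=0.9545
  (v2,v4,v0) [+--] → (0.46786, -0.4627, -1.455)–(-1.36, -0.4627, -1.455)  len=1.8279
  (v1,v7,v3) [-++] → (-0.46786, -0.4627, 1.455)–(-1.36, -0.4627, 1.455)  len=0.8921
  (v5,v7,v1) [-+-] → (1.36, -0.4627, 1.455)–(-0.46786, -0.4627, 1.455)  len=1.8279
  (v6,v4,v2) [+-+] → (1.36, -0.4627, -1.455)–(0.46786, -0.4627, -1.455)  len=0.8921
  (v6,v5,v4) [+--] → (1.36, -0.4627, 0.500542)–(1.36, -0.4627, -1.455)  len=1.9555
  (v7,v5,v6) [+-+] → (1.36, -0.4627, 1.455)–(1.36, -0.4627, 0.500542)  len=0.9545

Chained into 1 loop(s):
  loop 1: 8 segments, perimeter = 11.2600
Total perimeter = 11.260

loops=1 perimeter=11.260


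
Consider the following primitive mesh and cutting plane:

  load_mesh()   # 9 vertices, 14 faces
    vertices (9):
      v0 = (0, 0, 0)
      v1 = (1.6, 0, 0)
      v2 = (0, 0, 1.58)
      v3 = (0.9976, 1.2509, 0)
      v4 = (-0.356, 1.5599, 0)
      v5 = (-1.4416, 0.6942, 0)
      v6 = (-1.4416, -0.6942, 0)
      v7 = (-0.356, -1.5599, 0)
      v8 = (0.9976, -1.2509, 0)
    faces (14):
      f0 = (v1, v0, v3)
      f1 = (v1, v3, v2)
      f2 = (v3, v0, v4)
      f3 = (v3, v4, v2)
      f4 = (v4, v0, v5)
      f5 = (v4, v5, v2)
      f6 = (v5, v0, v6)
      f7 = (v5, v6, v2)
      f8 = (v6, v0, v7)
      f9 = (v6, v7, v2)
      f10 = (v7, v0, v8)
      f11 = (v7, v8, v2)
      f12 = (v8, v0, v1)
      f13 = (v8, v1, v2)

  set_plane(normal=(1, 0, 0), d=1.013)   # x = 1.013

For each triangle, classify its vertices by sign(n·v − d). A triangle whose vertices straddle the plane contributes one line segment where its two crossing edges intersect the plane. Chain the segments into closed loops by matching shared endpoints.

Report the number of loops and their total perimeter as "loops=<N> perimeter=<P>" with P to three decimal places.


loops=1 perimeter=5.137

Straddling triangles (4 of 14):
  (v1,v0,v3) [+--] → (1.013, 0, 0)–(1.013, 1.21892, 0)  len=1.2189
  (v1,v3,v2) [+--] → (1.013, 1.21892, 0)–(1.013, 0, 0.579663)  len=1.3497
  (v8,v0,v1) [--+] → (1.013, 0, 0)–(1.013, -1.21892, 0)  len=1.2189
  (v8,v1,v2) [-+-] → (1.013, -1.21892, 0)–(1.013, 0, 0.579663)  len=1.3497

Chained into 1 loop(s):
  loop 1: 4 segments, perimeter = 5.1373
Total perimeter = 5.137


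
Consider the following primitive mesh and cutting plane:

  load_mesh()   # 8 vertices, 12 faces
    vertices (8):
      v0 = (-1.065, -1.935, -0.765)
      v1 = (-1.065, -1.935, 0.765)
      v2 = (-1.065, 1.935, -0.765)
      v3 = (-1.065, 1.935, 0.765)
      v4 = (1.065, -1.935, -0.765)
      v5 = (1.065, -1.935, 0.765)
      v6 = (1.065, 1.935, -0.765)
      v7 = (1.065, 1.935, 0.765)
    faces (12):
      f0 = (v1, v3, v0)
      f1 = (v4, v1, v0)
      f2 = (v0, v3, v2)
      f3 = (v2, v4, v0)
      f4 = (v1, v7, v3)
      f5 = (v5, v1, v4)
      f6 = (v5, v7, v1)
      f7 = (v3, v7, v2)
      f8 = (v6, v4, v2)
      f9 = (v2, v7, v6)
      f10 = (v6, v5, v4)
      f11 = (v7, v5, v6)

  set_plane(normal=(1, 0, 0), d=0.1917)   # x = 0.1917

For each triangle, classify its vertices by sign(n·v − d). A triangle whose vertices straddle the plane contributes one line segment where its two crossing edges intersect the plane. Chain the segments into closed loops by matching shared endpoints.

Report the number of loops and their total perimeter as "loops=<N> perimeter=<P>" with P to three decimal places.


Straddling triangles (8 of 12):
  (v4,v1,v0) [+--] → (0.1917, -1.935, -0.1377)–(0.1917, -1.935, -0.765)  len=0.6273
  (v2,v4,v0) [-+-] → (0.1917, -0.3483, -0.765)–(0.1917, -1.935, -0.765)  len=1.5867
  (v1,v7,v3) [-+-] → (0.1917, 0.3483, 0.765)–(0.1917, 1.935, 0.765)  len=1.5867
  (v5,v1,v4) [+-+] → (0.1917, -1.935, 0.765)–(0.1917, -1.935, -0.1377)  len=0.9027
  (v5,v7,v1) [++-] → (0.1917, 0.3483, 0.765)–(0.1917, -1.935, 0.765)  len=2.2833
  (v3,v7,v2) [-+-] → (0.1917, 1.935, 0.765)–(0.1917, 1.935, 0.1377)  len=0.6273
  (v6,v4,v2) [++-] → (0.1917, -0.3483, -0.765)–(0.1917, 1.935, -0.765)  len=2.2833
  (v2,v7,v6) [-++] → (0.1917, 1.935, 0.1377)–(0.1917, 1.935, -0.765)  len=0.9027

Chained into 1 loop(s):
  loop 1: 8 segments, perimeter = 10.8000
Total perimeter = 10.800

loops=1 perimeter=10.800
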